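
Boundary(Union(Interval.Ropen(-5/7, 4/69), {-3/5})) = {-5/7, 4/69}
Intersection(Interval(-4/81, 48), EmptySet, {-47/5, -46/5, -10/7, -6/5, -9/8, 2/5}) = EmptySet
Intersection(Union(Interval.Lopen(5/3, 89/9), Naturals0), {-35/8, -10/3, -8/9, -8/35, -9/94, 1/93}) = EmptySet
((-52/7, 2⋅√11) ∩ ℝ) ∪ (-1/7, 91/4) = (-52/7, 91/4)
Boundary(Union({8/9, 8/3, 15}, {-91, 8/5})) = {-91, 8/9, 8/5, 8/3, 15}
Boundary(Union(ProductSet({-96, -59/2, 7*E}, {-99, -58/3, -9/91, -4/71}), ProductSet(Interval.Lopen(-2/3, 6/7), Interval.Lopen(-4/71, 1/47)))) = Union(ProductSet({-2/3, 6/7}, Interval(-4/71, 1/47)), ProductSet({-96, -59/2, 7*E}, {-99, -58/3, -9/91, -4/71}), ProductSet(Interval(-2/3, 6/7), {-4/71, 1/47}))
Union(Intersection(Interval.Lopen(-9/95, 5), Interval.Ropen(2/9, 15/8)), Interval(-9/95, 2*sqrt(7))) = Interval(-9/95, 2*sqrt(7))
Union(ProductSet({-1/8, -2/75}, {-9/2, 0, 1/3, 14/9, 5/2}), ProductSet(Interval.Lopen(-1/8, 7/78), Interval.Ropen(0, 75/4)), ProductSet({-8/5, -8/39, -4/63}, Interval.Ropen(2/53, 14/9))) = Union(ProductSet({-1/8, -2/75}, {-9/2, 0, 1/3, 14/9, 5/2}), ProductSet({-8/5, -8/39, -4/63}, Interval.Ropen(2/53, 14/9)), ProductSet(Interval.Lopen(-1/8, 7/78), Interval.Ropen(0, 75/4)))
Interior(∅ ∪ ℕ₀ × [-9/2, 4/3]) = ∅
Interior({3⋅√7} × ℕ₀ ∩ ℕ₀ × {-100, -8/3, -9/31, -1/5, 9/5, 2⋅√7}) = ∅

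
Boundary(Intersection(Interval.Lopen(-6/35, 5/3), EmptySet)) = EmptySet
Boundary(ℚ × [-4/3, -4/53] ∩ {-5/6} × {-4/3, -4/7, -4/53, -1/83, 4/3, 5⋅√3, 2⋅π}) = {-5/6} × {-4/3, -4/7, -4/53}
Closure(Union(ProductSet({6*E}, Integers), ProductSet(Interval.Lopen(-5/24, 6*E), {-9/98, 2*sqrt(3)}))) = Union(ProductSet({6*E}, Integers), ProductSet(Interval(-5/24, 6*E), {-9/98, 2*sqrt(3)}))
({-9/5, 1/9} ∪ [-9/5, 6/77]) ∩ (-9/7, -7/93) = (-9/7, -7/93)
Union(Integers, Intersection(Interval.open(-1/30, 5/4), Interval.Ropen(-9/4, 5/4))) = Union(Integers, Interval.open(-1/30, 5/4))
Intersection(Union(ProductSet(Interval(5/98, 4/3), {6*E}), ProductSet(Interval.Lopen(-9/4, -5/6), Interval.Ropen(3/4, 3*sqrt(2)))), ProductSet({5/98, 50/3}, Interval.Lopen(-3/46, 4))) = EmptySet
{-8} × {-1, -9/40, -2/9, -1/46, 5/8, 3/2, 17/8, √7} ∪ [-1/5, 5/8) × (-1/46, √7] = ([-1/5, 5/8) × (-1/46, √7]) ∪ ({-8} × {-1, -9/40, -2/9, -1/46, 5/8, 3/2, 17/8, √7})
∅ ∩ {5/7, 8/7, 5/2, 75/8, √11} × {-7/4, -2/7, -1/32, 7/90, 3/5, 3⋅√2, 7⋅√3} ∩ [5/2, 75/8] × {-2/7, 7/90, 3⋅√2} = ∅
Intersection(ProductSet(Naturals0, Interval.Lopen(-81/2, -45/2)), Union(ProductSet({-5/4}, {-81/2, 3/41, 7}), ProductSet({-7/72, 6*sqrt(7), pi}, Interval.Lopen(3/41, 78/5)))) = EmptySet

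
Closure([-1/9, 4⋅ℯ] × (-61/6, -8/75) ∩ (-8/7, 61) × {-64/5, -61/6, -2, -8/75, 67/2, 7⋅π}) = [-1/9, 4⋅ℯ] × {-2}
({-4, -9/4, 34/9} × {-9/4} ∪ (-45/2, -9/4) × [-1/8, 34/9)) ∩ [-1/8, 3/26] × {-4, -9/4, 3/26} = ∅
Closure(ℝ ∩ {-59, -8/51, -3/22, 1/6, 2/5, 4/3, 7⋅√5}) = {-59, -8/51, -3/22, 1/6, 2/5, 4/3, 7⋅√5}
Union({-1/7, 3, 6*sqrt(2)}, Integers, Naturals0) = Union({-1/7, 6*sqrt(2)}, Integers)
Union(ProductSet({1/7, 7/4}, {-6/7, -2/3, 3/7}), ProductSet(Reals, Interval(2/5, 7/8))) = Union(ProductSet({1/7, 7/4}, {-6/7, -2/3, 3/7}), ProductSet(Reals, Interval(2/5, 7/8)))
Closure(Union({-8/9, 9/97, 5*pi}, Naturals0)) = Union({-8/9, 9/97, 5*pi}, Naturals0)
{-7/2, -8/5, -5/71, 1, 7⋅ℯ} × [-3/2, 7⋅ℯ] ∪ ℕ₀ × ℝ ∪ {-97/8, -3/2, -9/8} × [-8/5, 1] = (ℕ₀ × ℝ) ∪ ({-97/8, -3/2, -9/8} × [-8/5, 1]) ∪ ({-7/2, -8/5, -5/71, 1, 7⋅ℯ} × [-3/2, 7⋅ℯ])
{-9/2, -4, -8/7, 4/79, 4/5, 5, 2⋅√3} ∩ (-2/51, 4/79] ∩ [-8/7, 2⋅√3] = {4/79}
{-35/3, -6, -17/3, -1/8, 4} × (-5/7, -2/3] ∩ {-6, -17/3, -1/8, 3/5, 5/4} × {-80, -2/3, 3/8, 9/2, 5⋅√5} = {-6, -17/3, -1/8} × {-2/3}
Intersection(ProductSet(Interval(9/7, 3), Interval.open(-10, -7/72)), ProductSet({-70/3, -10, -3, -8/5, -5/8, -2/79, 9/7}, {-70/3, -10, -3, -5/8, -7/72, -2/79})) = ProductSet({9/7}, {-3, -5/8})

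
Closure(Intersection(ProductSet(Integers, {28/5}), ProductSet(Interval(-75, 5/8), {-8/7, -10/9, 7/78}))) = EmptySet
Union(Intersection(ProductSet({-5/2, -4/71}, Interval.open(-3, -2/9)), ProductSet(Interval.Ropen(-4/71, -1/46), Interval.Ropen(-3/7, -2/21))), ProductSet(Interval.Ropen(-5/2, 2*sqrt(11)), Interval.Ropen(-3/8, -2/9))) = Union(ProductSet({-4/71}, Interval.Ropen(-3/7, -2/9)), ProductSet(Interval.Ropen(-5/2, 2*sqrt(11)), Interval.Ropen(-3/8, -2/9)))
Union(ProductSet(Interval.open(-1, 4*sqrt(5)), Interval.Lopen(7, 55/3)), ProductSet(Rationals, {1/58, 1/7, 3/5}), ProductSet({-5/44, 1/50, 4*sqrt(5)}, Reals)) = Union(ProductSet({-5/44, 1/50, 4*sqrt(5)}, Reals), ProductSet(Interval.open(-1, 4*sqrt(5)), Interval.Lopen(7, 55/3)), ProductSet(Rationals, {1/58, 1/7, 3/5}))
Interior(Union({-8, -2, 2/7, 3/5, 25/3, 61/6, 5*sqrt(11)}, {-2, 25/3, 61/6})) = EmptySet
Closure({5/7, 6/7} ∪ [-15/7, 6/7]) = [-15/7, 6/7]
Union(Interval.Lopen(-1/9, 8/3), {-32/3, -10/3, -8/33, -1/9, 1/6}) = Union({-32/3, -10/3, -8/33}, Interval(-1/9, 8/3))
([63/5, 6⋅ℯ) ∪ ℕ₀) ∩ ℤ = ℕ₀ ∪ {13, 14, 15, 16}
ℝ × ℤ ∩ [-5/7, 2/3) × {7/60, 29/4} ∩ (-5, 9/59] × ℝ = ∅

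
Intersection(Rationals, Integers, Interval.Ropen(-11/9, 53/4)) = Range(-1, 14, 1)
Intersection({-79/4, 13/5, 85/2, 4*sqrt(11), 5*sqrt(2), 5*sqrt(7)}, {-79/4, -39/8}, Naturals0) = EmptySet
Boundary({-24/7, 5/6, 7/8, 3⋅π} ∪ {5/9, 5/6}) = {-24/7, 5/9, 5/6, 7/8, 3⋅π}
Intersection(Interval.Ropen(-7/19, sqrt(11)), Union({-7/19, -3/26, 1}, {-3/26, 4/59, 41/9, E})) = {-7/19, -3/26, 4/59, 1, E}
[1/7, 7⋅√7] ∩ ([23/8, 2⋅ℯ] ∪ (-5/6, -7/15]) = [23/8, 2⋅ℯ]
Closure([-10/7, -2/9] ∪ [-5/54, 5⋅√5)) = [-10/7, -2/9] ∪ [-5/54, 5⋅√5]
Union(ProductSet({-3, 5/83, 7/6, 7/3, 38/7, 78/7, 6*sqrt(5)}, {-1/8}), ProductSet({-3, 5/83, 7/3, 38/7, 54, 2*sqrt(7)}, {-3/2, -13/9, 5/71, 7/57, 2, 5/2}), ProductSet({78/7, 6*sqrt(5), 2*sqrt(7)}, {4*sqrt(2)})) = Union(ProductSet({78/7, 6*sqrt(5), 2*sqrt(7)}, {4*sqrt(2)}), ProductSet({-3, 5/83, 7/3, 38/7, 54, 2*sqrt(7)}, {-3/2, -13/9, 5/71, 7/57, 2, 5/2}), ProductSet({-3, 5/83, 7/6, 7/3, 38/7, 78/7, 6*sqrt(5)}, {-1/8}))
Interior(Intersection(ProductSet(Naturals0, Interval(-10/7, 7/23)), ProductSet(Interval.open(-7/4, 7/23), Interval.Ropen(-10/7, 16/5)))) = EmptySet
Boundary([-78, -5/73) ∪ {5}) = {-78, -5/73, 5}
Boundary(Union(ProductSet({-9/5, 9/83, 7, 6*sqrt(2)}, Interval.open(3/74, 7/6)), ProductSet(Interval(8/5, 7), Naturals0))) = Union(ProductSet({-9/5, 9/83, 7, 6*sqrt(2)}, Interval(3/74, 7/6)), ProductSet(Interval(8/5, 7), Naturals0))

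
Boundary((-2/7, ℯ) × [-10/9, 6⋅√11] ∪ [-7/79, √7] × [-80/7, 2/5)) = ([-7/79, √7] × {-80/7}) ∪ ({-7/79, √7} × [-80/7, -10/9]) ∪ ([-2/7, ℯ] × {6⋅√11}) ∪ ({-2/7, ℯ} × [-10/9, 6⋅√11]) ∪ (([-2/7, -7/79] ∪ [√7, ℯ]) × {-10/9, 6⋅√11})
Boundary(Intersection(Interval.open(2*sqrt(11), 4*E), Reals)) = {2*sqrt(11), 4*E}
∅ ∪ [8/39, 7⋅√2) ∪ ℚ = ℚ ∪ [8/39, 7⋅√2)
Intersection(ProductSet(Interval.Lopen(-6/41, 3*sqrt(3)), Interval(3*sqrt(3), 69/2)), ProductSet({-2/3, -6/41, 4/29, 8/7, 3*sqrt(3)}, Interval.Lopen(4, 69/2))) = ProductSet({4/29, 8/7, 3*sqrt(3)}, Interval(3*sqrt(3), 69/2))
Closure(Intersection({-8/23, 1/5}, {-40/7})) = EmptySet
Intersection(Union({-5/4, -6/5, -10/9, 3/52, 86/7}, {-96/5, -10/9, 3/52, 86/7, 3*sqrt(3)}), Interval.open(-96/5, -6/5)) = {-5/4}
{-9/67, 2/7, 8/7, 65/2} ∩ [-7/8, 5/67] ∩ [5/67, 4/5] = ∅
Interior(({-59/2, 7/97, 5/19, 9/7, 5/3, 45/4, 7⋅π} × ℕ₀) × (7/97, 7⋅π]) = ∅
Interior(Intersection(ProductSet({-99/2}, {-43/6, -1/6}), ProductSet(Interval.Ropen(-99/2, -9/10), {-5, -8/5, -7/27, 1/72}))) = EmptySet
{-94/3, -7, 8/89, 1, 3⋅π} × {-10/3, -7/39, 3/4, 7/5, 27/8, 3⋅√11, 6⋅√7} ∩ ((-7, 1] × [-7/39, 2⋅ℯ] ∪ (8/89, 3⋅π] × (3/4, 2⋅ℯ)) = ({8/89, 1} × {-7/39, 3/4, 7/5, 27/8}) ∪ ({1, 3⋅π} × {7/5, 27/8})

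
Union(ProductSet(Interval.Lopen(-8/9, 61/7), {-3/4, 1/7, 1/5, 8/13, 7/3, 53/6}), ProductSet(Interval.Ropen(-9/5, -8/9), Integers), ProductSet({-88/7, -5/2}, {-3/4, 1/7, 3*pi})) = Union(ProductSet({-88/7, -5/2}, {-3/4, 1/7, 3*pi}), ProductSet(Interval.Ropen(-9/5, -8/9), Integers), ProductSet(Interval.Lopen(-8/9, 61/7), {-3/4, 1/7, 1/5, 8/13, 7/3, 53/6}))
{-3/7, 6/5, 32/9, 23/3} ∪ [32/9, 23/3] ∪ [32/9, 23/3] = {-3/7, 6/5} ∪ [32/9, 23/3]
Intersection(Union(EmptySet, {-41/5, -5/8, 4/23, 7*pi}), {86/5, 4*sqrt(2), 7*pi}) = {7*pi}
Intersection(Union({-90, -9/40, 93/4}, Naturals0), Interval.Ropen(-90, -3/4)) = {-90}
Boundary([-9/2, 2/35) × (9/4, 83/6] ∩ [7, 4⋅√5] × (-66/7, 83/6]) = ∅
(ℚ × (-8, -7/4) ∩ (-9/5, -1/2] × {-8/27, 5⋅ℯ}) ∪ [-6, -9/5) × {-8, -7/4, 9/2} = [-6, -9/5) × {-8, -7/4, 9/2}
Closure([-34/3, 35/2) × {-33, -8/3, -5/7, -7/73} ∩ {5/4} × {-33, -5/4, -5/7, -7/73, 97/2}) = {5/4} × {-33, -5/7, -7/73}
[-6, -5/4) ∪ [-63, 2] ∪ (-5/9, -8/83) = [-63, 2]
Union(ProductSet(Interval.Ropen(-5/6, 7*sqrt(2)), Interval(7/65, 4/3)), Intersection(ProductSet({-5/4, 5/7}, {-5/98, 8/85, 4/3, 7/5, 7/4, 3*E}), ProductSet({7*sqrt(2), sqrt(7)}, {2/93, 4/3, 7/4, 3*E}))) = ProductSet(Interval.Ropen(-5/6, 7*sqrt(2)), Interval(7/65, 4/3))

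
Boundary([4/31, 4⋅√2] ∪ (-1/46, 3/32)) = {-1/46, 3/32, 4/31, 4⋅√2}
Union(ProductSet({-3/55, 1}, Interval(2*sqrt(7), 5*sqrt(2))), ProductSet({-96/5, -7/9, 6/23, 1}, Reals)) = Union(ProductSet({-3/55, 1}, Interval(2*sqrt(7), 5*sqrt(2))), ProductSet({-96/5, -7/9, 6/23, 1}, Reals))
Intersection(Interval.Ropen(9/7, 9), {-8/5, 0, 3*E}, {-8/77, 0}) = EmptySet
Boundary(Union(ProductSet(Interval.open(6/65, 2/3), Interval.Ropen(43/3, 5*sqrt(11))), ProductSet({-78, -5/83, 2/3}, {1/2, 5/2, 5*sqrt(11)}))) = Union(ProductSet({6/65, 2/3}, Interval(43/3, 5*sqrt(11))), ProductSet({-78, -5/83, 2/3}, {1/2, 5/2, 5*sqrt(11)}), ProductSet(Interval(6/65, 2/3), {43/3, 5*sqrt(11)}))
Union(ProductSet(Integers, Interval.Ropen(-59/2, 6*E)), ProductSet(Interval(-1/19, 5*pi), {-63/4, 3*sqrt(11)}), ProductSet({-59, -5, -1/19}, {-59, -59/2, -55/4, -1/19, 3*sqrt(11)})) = Union(ProductSet({-59, -5, -1/19}, {-59, -59/2, -55/4, -1/19, 3*sqrt(11)}), ProductSet(Integers, Interval.Ropen(-59/2, 6*E)), ProductSet(Interval(-1/19, 5*pi), {-63/4, 3*sqrt(11)}))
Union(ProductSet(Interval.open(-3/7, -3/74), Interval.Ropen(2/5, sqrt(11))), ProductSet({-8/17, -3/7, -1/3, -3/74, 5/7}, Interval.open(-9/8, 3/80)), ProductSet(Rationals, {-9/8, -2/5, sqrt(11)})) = Union(ProductSet({-8/17, -3/7, -1/3, -3/74, 5/7}, Interval.open(-9/8, 3/80)), ProductSet(Interval.open(-3/7, -3/74), Interval.Ropen(2/5, sqrt(11))), ProductSet(Rationals, {-9/8, -2/5, sqrt(11)}))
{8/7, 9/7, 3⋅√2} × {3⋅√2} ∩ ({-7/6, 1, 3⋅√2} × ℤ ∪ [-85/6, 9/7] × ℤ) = ∅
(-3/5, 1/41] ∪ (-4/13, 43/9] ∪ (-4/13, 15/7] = (-3/5, 43/9]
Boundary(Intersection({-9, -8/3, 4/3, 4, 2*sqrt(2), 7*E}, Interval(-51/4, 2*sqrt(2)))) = {-9, -8/3, 4/3, 2*sqrt(2)}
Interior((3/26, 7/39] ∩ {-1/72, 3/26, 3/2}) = ∅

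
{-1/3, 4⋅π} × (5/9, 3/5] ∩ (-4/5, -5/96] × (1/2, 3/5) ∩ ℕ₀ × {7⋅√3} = ∅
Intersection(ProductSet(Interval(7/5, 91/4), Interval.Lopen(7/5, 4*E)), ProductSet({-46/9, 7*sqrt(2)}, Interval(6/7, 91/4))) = ProductSet({7*sqrt(2)}, Interval.Lopen(7/5, 4*E))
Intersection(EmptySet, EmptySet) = EmptySet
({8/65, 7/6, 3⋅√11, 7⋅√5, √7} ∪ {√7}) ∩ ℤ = ∅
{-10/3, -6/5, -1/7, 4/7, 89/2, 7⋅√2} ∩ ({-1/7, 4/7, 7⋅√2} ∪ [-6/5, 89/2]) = {-6/5, -1/7, 4/7, 89/2, 7⋅√2}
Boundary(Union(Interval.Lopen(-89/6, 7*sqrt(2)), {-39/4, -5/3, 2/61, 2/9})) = {-89/6, 7*sqrt(2)}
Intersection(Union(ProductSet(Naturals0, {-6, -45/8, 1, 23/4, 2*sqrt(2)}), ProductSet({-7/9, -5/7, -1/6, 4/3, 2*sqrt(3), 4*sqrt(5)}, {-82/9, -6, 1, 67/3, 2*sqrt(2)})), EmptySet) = EmptySet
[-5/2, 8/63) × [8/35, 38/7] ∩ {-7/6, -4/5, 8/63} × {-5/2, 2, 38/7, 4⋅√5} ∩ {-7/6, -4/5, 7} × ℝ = {-7/6, -4/5} × {2, 38/7}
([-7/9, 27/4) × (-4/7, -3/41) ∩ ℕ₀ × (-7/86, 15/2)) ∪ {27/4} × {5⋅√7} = ({27/4} × {5⋅√7}) ∪ ({0, 1, …, 6} × (-7/86, -3/41))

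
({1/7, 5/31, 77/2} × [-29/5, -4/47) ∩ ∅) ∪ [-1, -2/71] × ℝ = [-1, -2/71] × ℝ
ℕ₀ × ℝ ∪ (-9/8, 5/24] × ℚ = (ℕ₀ × ℝ) ∪ ((-9/8, 5/24] × ℚ)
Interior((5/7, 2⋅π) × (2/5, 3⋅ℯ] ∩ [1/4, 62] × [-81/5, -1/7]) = ∅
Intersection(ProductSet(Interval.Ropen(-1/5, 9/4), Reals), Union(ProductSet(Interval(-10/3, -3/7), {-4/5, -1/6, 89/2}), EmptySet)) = EmptySet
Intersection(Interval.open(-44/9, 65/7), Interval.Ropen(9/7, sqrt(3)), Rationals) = Intersection(Interval.Ropen(9/7, sqrt(3)), Rationals)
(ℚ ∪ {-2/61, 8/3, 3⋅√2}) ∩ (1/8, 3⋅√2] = {3⋅√2} ∪ (ℚ ∩ (1/8, 3⋅√2])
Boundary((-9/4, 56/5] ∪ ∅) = {-9/4, 56/5}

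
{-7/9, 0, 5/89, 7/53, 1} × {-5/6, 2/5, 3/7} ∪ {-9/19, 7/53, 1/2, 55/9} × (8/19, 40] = ({-9/19, 7/53, 1/2, 55/9} × (8/19, 40]) ∪ ({-7/9, 0, 5/89, 7/53, 1} × {-5/6, 2/5, 3/7})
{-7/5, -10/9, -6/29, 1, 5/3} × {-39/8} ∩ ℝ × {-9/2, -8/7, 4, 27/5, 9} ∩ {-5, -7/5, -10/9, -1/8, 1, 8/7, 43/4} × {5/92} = ∅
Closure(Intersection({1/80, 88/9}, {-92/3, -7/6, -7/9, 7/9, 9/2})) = EmptySet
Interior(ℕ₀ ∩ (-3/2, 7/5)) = ∅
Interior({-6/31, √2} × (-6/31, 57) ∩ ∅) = ∅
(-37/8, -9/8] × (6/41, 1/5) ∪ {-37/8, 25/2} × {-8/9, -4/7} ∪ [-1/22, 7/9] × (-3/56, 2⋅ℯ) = ({-37/8, 25/2} × {-8/9, -4/7}) ∪ ((-37/8, -9/8] × (6/41, 1/5)) ∪ ([-1/22, 7/9] × (-3/56, 2⋅ℯ))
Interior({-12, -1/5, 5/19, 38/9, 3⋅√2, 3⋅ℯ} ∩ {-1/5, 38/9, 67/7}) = ∅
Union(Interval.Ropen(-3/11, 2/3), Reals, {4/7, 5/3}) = Interval(-oo, oo)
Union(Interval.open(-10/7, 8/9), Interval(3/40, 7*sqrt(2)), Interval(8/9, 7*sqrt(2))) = Interval.Lopen(-10/7, 7*sqrt(2))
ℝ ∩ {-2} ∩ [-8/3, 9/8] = {-2}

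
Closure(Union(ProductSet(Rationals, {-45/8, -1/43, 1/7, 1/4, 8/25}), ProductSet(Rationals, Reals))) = ProductSet(Reals, Reals)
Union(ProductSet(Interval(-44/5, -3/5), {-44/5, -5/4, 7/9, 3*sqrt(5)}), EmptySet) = ProductSet(Interval(-44/5, -3/5), {-44/5, -5/4, 7/9, 3*sqrt(5)})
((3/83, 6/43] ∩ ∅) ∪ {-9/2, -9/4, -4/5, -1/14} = {-9/2, -9/4, -4/5, -1/14}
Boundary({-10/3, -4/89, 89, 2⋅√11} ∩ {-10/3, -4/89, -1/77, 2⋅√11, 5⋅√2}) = {-10/3, -4/89, 2⋅√11}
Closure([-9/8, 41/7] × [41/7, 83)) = [-9/8, 41/7] × [41/7, 83]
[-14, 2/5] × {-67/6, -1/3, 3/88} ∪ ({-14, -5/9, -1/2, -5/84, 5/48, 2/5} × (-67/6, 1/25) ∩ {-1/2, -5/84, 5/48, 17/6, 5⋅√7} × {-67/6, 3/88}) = [-14, 2/5] × {-67/6, -1/3, 3/88}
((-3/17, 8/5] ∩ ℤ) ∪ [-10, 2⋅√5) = [-10, 2⋅√5) ∪ {0, 1}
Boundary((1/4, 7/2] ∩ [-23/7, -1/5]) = ∅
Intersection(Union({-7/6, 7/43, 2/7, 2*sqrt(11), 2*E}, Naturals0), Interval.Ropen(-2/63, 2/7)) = Union({7/43}, Range(0, 1, 1))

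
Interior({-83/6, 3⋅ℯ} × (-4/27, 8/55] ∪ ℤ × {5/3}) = ∅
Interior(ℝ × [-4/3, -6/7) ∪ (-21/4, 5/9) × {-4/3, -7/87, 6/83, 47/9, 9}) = ℝ × (-4/3, -6/7)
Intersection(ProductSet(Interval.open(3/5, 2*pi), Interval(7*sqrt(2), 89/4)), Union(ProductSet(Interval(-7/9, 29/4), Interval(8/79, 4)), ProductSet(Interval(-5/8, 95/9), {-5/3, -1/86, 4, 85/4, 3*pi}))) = ProductSet(Interval.open(3/5, 2*pi), {85/4})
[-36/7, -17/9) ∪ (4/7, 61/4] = [-36/7, -17/9) ∪ (4/7, 61/4]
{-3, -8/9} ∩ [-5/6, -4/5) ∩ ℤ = ∅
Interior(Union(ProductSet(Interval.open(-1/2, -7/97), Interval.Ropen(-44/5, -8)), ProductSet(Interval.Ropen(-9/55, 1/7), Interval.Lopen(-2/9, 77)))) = Union(ProductSet(Interval.open(-1/2, -7/97), Interval.open(-44/5, -8)), ProductSet(Interval.open(-9/55, 1/7), Interval.open(-2/9, 77)))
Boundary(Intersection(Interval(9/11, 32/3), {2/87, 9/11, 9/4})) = {9/11, 9/4}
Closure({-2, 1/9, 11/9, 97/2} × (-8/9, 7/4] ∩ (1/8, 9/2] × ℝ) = {11/9} × [-8/9, 7/4]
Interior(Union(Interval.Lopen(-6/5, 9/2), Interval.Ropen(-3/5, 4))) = Interval.open(-6/5, 9/2)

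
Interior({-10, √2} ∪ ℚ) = ∅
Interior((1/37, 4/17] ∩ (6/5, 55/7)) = ∅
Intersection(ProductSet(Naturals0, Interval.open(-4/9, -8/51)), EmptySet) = EmptySet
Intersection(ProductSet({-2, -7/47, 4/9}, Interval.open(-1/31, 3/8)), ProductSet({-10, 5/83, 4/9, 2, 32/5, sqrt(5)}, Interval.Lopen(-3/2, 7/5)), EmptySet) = EmptySet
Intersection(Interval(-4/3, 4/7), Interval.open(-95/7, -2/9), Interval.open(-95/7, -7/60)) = Interval.Ropen(-4/3, -2/9)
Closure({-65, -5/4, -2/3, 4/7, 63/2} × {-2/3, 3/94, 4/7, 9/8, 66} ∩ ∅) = ∅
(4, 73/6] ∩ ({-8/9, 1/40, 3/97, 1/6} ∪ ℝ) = (4, 73/6]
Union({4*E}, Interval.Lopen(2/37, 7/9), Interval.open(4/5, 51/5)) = Union({4*E}, Interval.Lopen(2/37, 7/9), Interval.open(4/5, 51/5))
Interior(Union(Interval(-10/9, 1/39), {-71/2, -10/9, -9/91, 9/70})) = Interval.open(-10/9, 1/39)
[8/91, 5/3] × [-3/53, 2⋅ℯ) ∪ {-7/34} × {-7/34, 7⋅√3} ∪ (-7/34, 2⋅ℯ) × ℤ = ((-7/34, 2⋅ℯ) × ℤ) ∪ ({-7/34} × {-7/34, 7⋅√3}) ∪ ([8/91, 5/3] × [-3/53, 2⋅ℯ))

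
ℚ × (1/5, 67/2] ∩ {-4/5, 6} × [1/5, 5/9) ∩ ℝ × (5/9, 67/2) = ∅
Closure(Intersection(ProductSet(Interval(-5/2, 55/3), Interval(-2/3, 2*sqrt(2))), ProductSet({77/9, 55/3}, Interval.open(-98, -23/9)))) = EmptySet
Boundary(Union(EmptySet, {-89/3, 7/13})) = {-89/3, 7/13}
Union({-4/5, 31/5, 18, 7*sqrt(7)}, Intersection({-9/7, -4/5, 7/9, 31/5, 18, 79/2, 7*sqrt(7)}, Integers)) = {-4/5, 31/5, 18, 7*sqrt(7)}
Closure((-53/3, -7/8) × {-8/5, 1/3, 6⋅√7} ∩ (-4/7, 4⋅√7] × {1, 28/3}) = ∅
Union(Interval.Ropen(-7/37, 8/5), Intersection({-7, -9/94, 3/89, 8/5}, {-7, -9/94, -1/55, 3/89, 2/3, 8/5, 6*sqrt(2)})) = Union({-7}, Interval(-7/37, 8/5))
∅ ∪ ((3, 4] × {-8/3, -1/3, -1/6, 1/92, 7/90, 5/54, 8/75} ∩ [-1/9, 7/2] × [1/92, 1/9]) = (3, 7/2] × {1/92, 7/90, 5/54, 8/75}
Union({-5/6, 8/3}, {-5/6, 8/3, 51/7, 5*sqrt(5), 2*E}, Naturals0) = Union({-5/6, 8/3, 51/7, 5*sqrt(5), 2*E}, Naturals0)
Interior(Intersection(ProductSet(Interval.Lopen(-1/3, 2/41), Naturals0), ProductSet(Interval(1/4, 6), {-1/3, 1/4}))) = EmptySet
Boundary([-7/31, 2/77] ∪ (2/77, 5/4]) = {-7/31, 5/4}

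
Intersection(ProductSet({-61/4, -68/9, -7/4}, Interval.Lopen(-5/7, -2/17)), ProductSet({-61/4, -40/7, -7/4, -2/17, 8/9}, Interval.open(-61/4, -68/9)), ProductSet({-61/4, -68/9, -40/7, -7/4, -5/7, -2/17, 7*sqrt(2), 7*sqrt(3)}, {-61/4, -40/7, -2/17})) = EmptySet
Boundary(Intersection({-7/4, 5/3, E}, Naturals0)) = EmptySet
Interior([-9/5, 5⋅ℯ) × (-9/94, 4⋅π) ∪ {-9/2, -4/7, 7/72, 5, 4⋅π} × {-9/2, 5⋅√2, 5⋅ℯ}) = (-9/5, 5⋅ℯ) × (-9/94, 4⋅π)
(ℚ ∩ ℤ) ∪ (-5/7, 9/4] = ℤ ∪ (-5/7, 9/4]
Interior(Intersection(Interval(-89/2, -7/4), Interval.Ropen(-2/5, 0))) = EmptySet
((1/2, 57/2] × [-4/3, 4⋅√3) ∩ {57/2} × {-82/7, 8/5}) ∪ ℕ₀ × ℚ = (ℕ₀ × ℚ) ∪ ({57/2} × {8/5})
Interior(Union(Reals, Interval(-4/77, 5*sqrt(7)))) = Interval(-oo, oo)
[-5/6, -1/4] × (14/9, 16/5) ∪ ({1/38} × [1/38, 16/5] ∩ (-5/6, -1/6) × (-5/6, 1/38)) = [-5/6, -1/4] × (14/9, 16/5)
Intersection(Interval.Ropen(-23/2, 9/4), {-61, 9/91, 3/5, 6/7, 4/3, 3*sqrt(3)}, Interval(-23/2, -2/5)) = EmptySet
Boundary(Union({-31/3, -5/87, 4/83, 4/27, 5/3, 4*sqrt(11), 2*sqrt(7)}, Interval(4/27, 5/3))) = {-31/3, -5/87, 4/83, 4/27, 5/3, 4*sqrt(11), 2*sqrt(7)}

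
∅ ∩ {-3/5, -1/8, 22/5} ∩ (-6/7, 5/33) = ∅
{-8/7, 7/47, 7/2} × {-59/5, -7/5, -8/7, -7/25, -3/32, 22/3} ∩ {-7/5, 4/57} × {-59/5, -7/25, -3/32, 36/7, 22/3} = ∅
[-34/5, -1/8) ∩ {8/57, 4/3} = ∅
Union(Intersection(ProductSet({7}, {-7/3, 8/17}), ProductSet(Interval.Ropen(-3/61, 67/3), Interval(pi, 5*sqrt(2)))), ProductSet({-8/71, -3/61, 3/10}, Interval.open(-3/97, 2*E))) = ProductSet({-8/71, -3/61, 3/10}, Interval.open(-3/97, 2*E))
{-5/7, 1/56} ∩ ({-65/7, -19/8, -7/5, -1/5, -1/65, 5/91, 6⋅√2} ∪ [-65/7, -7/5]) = ∅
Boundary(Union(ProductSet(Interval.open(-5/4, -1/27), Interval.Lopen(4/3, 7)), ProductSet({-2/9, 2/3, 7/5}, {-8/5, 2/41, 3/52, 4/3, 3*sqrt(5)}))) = Union(ProductSet({-5/4, -1/27}, Interval(4/3, 7)), ProductSet({2/3, 7/5}, {-8/5, 2/41, 3/52, 4/3, 3*sqrt(5)}), ProductSet({-2/9, 2/3, 7/5}, {-8/5, 2/41, 3/52, 4/3}), ProductSet(Interval(-5/4, -1/27), {4/3, 7}))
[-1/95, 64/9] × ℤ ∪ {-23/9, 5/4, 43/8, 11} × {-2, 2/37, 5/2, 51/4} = ([-1/95, 64/9] × ℤ) ∪ ({-23/9, 5/4, 43/8, 11} × {-2, 2/37, 5/2, 51/4})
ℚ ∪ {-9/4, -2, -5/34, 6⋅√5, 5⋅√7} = ℚ ∪ {6⋅√5, 5⋅√7}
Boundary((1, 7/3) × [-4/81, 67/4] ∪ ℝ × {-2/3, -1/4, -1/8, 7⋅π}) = ({1, 7/3} × [-4/81, 67/4]) ∪ ([1, 7/3] × {-4/81, 67/4}) ∪ (ℝ × {-2/3, -1/4, -1/8, 7⋅π})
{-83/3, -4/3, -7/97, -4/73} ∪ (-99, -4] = (-99, -4] ∪ {-4/3, -7/97, -4/73}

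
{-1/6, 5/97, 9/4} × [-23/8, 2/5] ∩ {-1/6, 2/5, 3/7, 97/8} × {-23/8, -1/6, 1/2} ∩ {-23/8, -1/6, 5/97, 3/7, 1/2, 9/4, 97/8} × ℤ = ∅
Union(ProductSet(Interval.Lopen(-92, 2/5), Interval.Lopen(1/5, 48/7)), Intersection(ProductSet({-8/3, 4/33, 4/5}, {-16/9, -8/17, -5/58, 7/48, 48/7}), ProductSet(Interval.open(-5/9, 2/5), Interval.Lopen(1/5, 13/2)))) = ProductSet(Interval.Lopen(-92, 2/5), Interval.Lopen(1/5, 48/7))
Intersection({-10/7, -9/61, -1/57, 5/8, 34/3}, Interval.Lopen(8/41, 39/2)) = {5/8, 34/3}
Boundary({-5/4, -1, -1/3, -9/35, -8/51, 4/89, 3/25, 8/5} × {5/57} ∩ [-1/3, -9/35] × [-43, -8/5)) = ∅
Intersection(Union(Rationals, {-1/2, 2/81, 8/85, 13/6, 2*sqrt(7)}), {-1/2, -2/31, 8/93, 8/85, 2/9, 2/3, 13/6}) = {-1/2, -2/31, 8/93, 8/85, 2/9, 2/3, 13/6}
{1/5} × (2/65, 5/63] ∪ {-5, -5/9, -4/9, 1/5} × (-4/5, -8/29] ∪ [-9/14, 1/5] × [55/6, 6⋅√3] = ({1/5} × (2/65, 5/63]) ∪ ({-5, -5/9, -4/9, 1/5} × (-4/5, -8/29]) ∪ ([-9/14, 1/5] × [55/6, 6⋅√3])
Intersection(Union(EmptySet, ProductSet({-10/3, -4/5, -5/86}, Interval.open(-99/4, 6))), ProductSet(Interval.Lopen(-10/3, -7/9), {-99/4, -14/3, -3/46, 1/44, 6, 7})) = ProductSet({-4/5}, {-14/3, -3/46, 1/44})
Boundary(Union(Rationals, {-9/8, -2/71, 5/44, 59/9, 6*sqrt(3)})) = Reals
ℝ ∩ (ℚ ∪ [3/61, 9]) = ℚ ∪ [3/61, 9]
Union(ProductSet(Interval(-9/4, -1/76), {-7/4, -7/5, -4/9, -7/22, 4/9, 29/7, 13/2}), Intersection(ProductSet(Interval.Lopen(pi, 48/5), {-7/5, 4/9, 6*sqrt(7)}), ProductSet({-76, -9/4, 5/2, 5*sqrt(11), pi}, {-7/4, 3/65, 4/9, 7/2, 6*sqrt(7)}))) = ProductSet(Interval(-9/4, -1/76), {-7/4, -7/5, -4/9, -7/22, 4/9, 29/7, 13/2})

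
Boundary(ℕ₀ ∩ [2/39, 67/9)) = {1, 2, …, 7}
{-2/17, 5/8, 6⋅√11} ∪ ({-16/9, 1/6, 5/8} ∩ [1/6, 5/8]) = {-2/17, 1/6, 5/8, 6⋅√11}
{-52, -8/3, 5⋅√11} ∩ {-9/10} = ∅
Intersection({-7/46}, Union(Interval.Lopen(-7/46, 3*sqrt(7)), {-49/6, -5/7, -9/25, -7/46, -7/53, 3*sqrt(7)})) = {-7/46}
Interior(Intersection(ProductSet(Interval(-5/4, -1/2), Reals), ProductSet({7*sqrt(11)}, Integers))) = EmptySet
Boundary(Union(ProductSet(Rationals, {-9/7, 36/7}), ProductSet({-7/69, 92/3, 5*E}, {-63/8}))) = Union(ProductSet({-7/69, 92/3, 5*E}, {-63/8}), ProductSet(Reals, {-9/7, 36/7}))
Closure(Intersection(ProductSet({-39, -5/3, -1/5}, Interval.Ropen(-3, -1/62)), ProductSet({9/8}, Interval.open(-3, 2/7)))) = EmptySet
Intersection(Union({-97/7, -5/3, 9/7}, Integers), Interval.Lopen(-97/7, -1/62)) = Union({-5/3}, Range(-13, 0, 1))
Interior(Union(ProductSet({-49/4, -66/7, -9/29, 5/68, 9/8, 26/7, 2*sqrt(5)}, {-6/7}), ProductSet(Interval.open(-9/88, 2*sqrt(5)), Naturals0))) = EmptySet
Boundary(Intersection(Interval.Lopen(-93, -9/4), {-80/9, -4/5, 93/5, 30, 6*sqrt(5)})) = {-80/9}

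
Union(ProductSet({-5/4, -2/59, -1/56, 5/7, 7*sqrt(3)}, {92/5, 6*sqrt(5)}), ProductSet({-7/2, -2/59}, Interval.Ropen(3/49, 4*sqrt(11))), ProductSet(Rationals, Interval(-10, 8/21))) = Union(ProductSet({-7/2, -2/59}, Interval.Ropen(3/49, 4*sqrt(11))), ProductSet({-5/4, -2/59, -1/56, 5/7, 7*sqrt(3)}, {92/5, 6*sqrt(5)}), ProductSet(Rationals, Interval(-10, 8/21)))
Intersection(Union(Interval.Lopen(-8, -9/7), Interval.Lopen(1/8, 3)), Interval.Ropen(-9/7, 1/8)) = {-9/7}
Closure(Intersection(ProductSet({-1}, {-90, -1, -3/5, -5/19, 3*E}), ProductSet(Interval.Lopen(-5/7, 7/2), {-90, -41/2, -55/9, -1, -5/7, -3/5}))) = EmptySet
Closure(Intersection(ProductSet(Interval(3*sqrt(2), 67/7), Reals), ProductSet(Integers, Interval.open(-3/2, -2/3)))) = ProductSet(Range(5, 10, 1), Interval(-3/2, -2/3))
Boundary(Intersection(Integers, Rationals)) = Integers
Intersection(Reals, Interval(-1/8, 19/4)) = Interval(-1/8, 19/4)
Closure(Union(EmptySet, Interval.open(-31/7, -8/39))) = Interval(-31/7, -8/39)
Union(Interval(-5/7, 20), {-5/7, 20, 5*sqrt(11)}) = Interval(-5/7, 20)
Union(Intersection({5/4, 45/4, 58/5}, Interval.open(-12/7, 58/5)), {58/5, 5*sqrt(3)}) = {5/4, 45/4, 58/5, 5*sqrt(3)}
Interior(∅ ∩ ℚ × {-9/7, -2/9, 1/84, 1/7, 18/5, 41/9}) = ∅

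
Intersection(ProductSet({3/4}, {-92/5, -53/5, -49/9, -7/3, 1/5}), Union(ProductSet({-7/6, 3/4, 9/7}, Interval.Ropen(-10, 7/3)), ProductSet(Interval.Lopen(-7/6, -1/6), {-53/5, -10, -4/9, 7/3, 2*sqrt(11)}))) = ProductSet({3/4}, {-49/9, -7/3, 1/5})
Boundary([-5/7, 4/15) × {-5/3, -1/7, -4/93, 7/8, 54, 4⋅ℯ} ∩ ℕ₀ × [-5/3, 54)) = {0} × {-5/3, -1/7, -4/93, 7/8, 4⋅ℯ}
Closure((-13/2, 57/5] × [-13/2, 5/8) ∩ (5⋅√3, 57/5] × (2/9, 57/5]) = ({57/5, 5⋅√3} × [2/9, 5/8]) ∪ ([5⋅√3, 57/5] × {2/9, 5/8}) ∪ ((5⋅√3, 57/5] × (2/9, 5/8))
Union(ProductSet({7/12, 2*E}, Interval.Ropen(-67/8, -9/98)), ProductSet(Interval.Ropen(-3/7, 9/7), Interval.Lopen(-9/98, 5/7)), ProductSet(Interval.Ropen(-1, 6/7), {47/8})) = Union(ProductSet({7/12, 2*E}, Interval.Ropen(-67/8, -9/98)), ProductSet(Interval.Ropen(-1, 6/7), {47/8}), ProductSet(Interval.Ropen(-3/7, 9/7), Interval.Lopen(-9/98, 5/7)))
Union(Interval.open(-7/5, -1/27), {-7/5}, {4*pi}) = Union({4*pi}, Interval.Ropen(-7/5, -1/27))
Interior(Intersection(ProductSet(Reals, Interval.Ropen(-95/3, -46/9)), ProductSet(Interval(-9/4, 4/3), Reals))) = ProductSet(Interval.open(-9/4, 4/3), Interval.open(-95/3, -46/9))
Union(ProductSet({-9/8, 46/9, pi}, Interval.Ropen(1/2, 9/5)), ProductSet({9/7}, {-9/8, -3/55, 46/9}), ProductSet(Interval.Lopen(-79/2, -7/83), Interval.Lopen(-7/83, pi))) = Union(ProductSet({9/7}, {-9/8, -3/55, 46/9}), ProductSet({-9/8, 46/9, pi}, Interval.Ropen(1/2, 9/5)), ProductSet(Interval.Lopen(-79/2, -7/83), Interval.Lopen(-7/83, pi)))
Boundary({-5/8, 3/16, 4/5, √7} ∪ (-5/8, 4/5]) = {-5/8, 4/5, √7}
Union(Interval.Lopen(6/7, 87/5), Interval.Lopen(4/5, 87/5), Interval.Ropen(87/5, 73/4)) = Interval.open(4/5, 73/4)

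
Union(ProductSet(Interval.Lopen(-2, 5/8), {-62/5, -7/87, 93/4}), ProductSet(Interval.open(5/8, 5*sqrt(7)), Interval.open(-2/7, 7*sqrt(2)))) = Union(ProductSet(Interval.Lopen(-2, 5/8), {-62/5, -7/87, 93/4}), ProductSet(Interval.open(5/8, 5*sqrt(7)), Interval.open(-2/7, 7*sqrt(2))))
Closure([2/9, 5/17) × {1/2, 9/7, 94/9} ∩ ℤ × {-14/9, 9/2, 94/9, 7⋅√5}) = ∅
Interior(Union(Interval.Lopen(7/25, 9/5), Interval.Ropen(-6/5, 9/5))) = Interval.open(-6/5, 9/5)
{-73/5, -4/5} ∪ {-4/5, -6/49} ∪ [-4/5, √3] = {-73/5} ∪ [-4/5, √3]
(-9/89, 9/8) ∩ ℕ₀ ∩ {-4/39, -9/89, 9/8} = ∅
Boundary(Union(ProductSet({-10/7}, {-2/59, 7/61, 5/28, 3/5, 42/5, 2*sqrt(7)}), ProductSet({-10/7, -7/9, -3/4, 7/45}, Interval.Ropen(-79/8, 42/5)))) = ProductSet({-10/7, -7/9, -3/4, 7/45}, Interval(-79/8, 42/5))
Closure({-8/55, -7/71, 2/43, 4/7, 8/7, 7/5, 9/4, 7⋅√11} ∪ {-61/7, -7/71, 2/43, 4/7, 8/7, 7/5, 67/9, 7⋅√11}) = {-61/7, -8/55, -7/71, 2/43, 4/7, 8/7, 7/5, 9/4, 67/9, 7⋅√11}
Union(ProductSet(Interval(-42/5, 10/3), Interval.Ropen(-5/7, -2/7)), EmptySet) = ProductSet(Interval(-42/5, 10/3), Interval.Ropen(-5/7, -2/7))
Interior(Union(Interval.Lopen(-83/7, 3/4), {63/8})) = Interval.open(-83/7, 3/4)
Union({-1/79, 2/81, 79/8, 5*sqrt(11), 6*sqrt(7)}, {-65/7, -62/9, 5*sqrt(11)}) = {-65/7, -62/9, -1/79, 2/81, 79/8, 5*sqrt(11), 6*sqrt(7)}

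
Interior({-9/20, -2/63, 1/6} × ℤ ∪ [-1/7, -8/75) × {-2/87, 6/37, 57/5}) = ∅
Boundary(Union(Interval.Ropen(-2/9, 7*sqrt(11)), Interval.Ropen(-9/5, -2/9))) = {-9/5, 7*sqrt(11)}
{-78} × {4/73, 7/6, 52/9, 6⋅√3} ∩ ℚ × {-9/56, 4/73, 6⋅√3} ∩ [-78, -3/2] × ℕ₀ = ∅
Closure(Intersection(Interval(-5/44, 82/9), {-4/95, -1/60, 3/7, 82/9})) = {-4/95, -1/60, 3/7, 82/9}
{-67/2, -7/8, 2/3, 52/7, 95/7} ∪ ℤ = ℤ ∪ {-67/2, -7/8, 2/3, 52/7, 95/7}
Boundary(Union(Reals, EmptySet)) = EmptySet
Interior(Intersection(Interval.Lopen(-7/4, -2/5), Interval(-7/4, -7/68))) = Interval.open(-7/4, -2/5)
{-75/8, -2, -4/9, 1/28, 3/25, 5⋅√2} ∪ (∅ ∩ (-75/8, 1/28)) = {-75/8, -2, -4/9, 1/28, 3/25, 5⋅√2}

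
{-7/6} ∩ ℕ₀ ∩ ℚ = ∅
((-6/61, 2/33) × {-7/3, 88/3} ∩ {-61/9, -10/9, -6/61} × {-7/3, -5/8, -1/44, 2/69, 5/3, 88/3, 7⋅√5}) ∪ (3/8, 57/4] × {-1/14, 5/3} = (3/8, 57/4] × {-1/14, 5/3}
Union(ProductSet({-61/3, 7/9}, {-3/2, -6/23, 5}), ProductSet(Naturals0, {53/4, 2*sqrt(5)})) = Union(ProductSet({-61/3, 7/9}, {-3/2, -6/23, 5}), ProductSet(Naturals0, {53/4, 2*sqrt(5)}))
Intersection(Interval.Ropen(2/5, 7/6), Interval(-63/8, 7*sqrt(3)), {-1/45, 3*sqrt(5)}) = EmptySet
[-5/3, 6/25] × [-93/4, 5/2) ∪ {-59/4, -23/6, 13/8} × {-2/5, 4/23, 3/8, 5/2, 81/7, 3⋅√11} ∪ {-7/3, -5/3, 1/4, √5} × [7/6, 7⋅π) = ([-5/3, 6/25] × [-93/4, 5/2)) ∪ ({-7/3, -5/3, 1/4, √5} × [7/6, 7⋅π)) ∪ ({-59/4, -23/6, 13/8} × {-2/5, 4/23, 3/8, 5/2, 81/7, 3⋅√11})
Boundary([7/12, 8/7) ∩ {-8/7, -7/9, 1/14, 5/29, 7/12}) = {7/12}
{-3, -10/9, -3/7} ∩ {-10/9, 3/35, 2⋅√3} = {-10/9}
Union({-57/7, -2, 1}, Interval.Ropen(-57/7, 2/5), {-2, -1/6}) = Union({1}, Interval.Ropen(-57/7, 2/5))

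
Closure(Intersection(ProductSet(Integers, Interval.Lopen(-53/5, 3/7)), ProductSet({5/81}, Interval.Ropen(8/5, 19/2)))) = EmptySet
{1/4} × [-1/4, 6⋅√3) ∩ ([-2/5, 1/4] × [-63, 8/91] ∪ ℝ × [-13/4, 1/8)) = {1/4} × [-1/4, 1/8)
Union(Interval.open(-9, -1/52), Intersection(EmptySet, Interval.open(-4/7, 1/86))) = Interval.open(-9, -1/52)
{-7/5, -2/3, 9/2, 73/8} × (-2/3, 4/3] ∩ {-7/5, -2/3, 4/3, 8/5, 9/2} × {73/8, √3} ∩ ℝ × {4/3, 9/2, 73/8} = ∅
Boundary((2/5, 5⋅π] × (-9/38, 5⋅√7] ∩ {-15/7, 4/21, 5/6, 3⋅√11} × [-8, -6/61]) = {5/6, 3⋅√11} × [-9/38, -6/61]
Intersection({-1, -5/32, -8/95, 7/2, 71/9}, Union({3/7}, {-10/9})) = EmptySet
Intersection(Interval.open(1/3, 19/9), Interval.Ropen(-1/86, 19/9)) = Interval.open(1/3, 19/9)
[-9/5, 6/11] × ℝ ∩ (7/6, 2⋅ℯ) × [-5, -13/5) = ∅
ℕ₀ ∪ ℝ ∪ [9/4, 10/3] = (-∞, ∞)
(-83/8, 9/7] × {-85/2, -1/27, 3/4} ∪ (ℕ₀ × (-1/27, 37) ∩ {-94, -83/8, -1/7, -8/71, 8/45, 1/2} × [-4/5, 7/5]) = (-83/8, 9/7] × {-85/2, -1/27, 3/4}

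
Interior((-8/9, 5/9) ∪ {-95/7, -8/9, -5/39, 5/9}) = (-8/9, 5/9)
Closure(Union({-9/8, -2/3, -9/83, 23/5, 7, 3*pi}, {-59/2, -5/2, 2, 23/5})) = {-59/2, -5/2, -9/8, -2/3, -9/83, 2, 23/5, 7, 3*pi}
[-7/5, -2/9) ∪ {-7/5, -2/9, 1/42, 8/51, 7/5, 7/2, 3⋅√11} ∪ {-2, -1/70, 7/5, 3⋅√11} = {-2, -1/70, 1/42, 8/51, 7/5, 7/2, 3⋅√11} ∪ [-7/5, -2/9]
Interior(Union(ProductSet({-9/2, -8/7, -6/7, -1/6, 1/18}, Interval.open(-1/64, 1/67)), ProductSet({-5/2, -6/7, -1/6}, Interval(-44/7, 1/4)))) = EmptySet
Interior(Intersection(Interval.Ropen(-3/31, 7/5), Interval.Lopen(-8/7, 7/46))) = Interval.open(-3/31, 7/46)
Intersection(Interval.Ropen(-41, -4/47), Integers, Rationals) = Range(-41, 0, 1)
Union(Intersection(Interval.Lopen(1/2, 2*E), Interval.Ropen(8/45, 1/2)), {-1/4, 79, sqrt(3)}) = {-1/4, 79, sqrt(3)}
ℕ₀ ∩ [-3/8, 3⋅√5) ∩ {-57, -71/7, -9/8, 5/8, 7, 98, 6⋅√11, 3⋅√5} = ∅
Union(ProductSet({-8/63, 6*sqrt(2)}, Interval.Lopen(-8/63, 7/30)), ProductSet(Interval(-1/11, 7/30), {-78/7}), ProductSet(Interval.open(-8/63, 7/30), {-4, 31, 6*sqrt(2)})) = Union(ProductSet({-8/63, 6*sqrt(2)}, Interval.Lopen(-8/63, 7/30)), ProductSet(Interval.open(-8/63, 7/30), {-4, 31, 6*sqrt(2)}), ProductSet(Interval(-1/11, 7/30), {-78/7}))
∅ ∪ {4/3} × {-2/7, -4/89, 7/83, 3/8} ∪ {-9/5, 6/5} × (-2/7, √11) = ({4/3} × {-2/7, -4/89, 7/83, 3/8}) ∪ ({-9/5, 6/5} × (-2/7, √11))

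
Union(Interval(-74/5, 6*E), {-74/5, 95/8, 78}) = Union({78}, Interval(-74/5, 6*E))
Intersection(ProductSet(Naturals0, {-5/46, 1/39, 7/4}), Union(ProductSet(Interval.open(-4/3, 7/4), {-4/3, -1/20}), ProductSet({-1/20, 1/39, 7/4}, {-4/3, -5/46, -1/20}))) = EmptySet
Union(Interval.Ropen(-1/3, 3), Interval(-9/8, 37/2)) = Interval(-9/8, 37/2)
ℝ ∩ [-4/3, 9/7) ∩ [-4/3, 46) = [-4/3, 9/7)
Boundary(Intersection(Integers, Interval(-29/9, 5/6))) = Range(-3, 1, 1)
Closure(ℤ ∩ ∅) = ∅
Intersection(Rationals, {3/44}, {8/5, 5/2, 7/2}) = EmptySet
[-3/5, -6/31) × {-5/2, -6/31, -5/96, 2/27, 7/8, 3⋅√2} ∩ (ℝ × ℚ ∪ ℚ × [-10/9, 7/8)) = [-3/5, -6/31) × {-5/2, -6/31, -5/96, 2/27, 7/8}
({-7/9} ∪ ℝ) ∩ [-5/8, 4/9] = [-5/8, 4/9]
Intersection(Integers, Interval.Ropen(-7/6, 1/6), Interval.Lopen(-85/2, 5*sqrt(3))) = Range(-1, 1, 1)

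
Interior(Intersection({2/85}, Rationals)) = EmptySet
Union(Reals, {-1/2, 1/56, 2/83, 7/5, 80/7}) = Reals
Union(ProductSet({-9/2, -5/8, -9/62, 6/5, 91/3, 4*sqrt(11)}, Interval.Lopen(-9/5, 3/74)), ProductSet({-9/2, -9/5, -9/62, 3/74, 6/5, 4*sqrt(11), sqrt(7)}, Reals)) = Union(ProductSet({-9/2, -5/8, -9/62, 6/5, 91/3, 4*sqrt(11)}, Interval.Lopen(-9/5, 3/74)), ProductSet({-9/2, -9/5, -9/62, 3/74, 6/5, 4*sqrt(11), sqrt(7)}, Reals))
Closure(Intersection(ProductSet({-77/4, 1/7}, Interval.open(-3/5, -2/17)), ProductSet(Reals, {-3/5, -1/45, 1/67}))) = EmptySet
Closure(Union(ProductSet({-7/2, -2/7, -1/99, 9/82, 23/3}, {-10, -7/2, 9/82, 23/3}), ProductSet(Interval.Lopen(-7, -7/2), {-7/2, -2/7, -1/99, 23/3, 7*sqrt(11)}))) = Union(ProductSet({-7/2, -2/7, -1/99, 9/82, 23/3}, {-10, -7/2, 9/82, 23/3}), ProductSet(Interval(-7, -7/2), {-7/2, -2/7, -1/99, 23/3, 7*sqrt(11)}))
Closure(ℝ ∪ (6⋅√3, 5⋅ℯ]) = (-∞, ∞)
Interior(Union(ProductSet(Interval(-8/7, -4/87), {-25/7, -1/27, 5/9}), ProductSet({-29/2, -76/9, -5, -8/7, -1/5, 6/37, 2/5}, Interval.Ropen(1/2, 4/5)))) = EmptySet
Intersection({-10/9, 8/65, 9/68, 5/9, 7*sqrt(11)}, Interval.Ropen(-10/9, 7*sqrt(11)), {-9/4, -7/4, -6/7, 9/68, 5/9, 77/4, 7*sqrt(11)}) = {9/68, 5/9}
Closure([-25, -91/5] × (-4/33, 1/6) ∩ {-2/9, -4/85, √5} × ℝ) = ∅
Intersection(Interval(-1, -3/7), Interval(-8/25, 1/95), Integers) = EmptySet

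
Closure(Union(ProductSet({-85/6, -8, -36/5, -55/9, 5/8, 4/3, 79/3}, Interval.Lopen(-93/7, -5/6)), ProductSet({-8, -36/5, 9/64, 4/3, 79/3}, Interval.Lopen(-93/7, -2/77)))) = Union(ProductSet({-8, -36/5, 9/64, 4/3, 79/3}, Interval(-93/7, -2/77)), ProductSet({-85/6, -8, -36/5, -55/9, 5/8, 4/3, 79/3}, Interval(-93/7, -5/6)))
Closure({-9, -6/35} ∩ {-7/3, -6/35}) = {-6/35}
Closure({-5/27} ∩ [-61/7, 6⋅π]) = {-5/27}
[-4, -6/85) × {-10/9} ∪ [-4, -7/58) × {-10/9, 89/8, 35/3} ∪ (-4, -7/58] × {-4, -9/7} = ([-4, -6/85) × {-10/9}) ∪ ((-4, -7/58] × {-4, -9/7}) ∪ ([-4, -7/58) × {-10/9, 89/8, 35/3})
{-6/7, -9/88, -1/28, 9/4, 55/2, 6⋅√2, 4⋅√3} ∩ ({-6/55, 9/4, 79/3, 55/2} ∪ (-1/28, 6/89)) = {9/4, 55/2}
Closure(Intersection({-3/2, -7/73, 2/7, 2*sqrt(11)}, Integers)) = EmptySet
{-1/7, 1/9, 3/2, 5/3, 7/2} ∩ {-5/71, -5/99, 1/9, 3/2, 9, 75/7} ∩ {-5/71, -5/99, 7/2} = ∅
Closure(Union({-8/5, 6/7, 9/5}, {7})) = {-8/5, 6/7, 9/5, 7}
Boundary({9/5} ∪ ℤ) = ℤ ∪ {9/5}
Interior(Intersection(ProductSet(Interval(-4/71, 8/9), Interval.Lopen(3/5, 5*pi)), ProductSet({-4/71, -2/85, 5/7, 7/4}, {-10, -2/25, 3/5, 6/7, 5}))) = EmptySet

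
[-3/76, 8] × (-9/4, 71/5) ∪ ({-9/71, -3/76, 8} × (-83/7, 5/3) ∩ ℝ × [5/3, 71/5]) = [-3/76, 8] × (-9/4, 71/5)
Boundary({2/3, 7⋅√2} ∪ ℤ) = ℤ ∪ {2/3, 7⋅√2}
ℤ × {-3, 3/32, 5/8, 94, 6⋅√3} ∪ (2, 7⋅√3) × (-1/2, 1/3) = (ℤ × {-3, 3/32, 5/8, 94, 6⋅√3}) ∪ ((2, 7⋅√3) × (-1/2, 1/3))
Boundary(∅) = ∅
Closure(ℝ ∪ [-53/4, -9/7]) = (-∞, ∞)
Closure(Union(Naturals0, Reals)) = Reals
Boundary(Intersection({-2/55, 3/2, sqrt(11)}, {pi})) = EmptySet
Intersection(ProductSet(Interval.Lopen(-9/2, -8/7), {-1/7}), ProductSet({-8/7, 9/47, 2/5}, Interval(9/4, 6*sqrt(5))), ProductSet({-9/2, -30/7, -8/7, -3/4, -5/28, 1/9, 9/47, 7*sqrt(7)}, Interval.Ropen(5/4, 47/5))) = EmptySet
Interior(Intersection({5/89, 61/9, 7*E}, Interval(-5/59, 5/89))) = EmptySet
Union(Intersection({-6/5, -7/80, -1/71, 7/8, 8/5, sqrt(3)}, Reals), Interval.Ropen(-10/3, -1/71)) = Union({7/8, 8/5, sqrt(3)}, Interval(-10/3, -1/71))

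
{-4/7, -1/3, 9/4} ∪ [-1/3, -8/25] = {-4/7, 9/4} ∪ [-1/3, -8/25]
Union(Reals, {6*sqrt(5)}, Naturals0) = Reals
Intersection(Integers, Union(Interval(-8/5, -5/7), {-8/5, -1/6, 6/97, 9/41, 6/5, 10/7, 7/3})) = Range(-1, 0, 1)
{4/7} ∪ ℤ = ℤ ∪ {4/7}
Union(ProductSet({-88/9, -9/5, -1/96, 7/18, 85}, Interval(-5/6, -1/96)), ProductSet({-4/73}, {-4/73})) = Union(ProductSet({-4/73}, {-4/73}), ProductSet({-88/9, -9/5, -1/96, 7/18, 85}, Interval(-5/6, -1/96)))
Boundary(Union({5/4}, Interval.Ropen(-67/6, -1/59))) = {-67/6, -1/59, 5/4}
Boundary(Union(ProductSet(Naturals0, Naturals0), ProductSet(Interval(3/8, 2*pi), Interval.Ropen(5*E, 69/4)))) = Union(ProductSet(Complement(Naturals0, Interval.open(3/8, 2*pi)), Naturals0), ProductSet({3/8, 2*pi}, Interval(5*E, 69/4)), ProductSet(Interval(3/8, 2*pi), {69/4, 5*E}), ProductSet(Naturals0, Complement(Naturals0, Interval.open(5*E, 69/4))))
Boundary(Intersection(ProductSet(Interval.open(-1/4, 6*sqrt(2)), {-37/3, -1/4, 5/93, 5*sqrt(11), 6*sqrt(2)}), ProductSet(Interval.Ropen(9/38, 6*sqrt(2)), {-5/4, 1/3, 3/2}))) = EmptySet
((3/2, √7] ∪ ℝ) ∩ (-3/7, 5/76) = (-3/7, 5/76)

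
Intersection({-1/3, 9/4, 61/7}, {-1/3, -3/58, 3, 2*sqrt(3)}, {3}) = EmptySet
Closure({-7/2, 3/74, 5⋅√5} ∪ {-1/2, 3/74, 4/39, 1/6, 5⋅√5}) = {-7/2, -1/2, 3/74, 4/39, 1/6, 5⋅√5}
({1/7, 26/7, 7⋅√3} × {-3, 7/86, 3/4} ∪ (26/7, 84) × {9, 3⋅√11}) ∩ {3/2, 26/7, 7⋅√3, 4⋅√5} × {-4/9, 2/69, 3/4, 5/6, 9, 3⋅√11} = ({26/7, 7⋅√3} × {3/4}) ∪ ({7⋅√3, 4⋅√5} × {9, 3⋅√11})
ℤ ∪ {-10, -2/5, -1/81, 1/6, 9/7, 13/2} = ℤ ∪ {-2/5, -1/81, 1/6, 9/7, 13/2}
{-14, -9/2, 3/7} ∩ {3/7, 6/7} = {3/7}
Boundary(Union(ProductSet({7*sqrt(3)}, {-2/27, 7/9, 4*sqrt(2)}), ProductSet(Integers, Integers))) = Union(ProductSet({7*sqrt(3)}, {-2/27, 7/9, 4*sqrt(2)}), ProductSet(Integers, Integers))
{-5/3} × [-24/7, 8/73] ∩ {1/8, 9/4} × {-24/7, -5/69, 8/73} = ∅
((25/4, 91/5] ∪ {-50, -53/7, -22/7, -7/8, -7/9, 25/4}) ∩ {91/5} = {91/5}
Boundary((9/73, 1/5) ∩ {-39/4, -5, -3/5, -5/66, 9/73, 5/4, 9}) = ∅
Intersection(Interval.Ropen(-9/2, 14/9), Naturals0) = Range(0, 2, 1)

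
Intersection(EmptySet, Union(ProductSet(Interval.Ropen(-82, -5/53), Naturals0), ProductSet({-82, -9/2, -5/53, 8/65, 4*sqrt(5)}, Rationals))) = EmptySet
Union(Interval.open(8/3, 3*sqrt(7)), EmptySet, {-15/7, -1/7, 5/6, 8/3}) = Union({-15/7, -1/7, 5/6}, Interval.Ropen(8/3, 3*sqrt(7)))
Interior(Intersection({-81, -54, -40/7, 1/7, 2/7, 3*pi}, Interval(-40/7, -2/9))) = EmptySet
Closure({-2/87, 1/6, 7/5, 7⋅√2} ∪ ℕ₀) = {-2/87, 1/6, 7/5, 7⋅√2} ∪ ℕ₀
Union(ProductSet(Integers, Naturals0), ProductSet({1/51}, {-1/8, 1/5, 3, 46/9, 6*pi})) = Union(ProductSet({1/51}, {-1/8, 1/5, 3, 46/9, 6*pi}), ProductSet(Integers, Naturals0))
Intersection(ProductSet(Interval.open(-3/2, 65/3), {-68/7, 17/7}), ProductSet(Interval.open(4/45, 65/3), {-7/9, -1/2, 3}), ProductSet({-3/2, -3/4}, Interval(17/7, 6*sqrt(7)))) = EmptySet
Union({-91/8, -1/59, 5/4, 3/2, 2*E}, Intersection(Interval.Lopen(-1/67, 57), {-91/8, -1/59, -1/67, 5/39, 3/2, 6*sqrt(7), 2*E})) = {-91/8, -1/59, 5/39, 5/4, 3/2, 6*sqrt(7), 2*E}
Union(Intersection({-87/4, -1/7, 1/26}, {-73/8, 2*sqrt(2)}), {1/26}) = {1/26}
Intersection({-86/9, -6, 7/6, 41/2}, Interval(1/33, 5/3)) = {7/6}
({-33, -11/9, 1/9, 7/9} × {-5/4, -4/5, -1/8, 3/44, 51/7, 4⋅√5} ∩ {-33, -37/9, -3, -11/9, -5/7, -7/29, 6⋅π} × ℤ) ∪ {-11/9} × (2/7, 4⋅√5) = {-11/9} × (2/7, 4⋅√5)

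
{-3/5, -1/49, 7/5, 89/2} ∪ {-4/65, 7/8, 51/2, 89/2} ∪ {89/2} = {-3/5, -4/65, -1/49, 7/8, 7/5, 51/2, 89/2}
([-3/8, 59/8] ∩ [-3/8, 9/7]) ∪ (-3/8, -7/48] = [-3/8, 9/7]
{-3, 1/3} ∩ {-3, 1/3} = {-3, 1/3}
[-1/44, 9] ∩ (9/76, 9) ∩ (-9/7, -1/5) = ∅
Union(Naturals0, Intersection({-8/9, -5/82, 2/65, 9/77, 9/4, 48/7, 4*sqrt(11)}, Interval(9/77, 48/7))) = Union({9/77, 9/4, 48/7}, Naturals0)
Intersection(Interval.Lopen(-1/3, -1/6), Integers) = EmptySet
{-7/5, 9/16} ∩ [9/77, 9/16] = {9/16}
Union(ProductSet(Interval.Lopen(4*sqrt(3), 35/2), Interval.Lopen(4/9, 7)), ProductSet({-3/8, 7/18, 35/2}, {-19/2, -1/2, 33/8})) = Union(ProductSet({-3/8, 7/18, 35/2}, {-19/2, -1/2, 33/8}), ProductSet(Interval.Lopen(4*sqrt(3), 35/2), Interval.Lopen(4/9, 7)))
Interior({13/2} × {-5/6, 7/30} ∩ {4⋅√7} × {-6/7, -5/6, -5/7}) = ∅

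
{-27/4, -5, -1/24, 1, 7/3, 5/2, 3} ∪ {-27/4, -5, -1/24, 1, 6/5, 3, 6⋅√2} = {-27/4, -5, -1/24, 1, 6/5, 7/3, 5/2, 3, 6⋅√2}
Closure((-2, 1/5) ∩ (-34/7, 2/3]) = [-2, 1/5]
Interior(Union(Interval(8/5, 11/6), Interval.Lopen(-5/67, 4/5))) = Union(Interval.open(-5/67, 4/5), Interval.open(8/5, 11/6))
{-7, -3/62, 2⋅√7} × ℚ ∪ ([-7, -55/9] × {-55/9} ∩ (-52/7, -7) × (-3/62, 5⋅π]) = {-7, -3/62, 2⋅√7} × ℚ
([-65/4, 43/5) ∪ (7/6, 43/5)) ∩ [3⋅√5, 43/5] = [3⋅√5, 43/5)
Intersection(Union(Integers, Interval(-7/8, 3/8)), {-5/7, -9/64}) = {-5/7, -9/64}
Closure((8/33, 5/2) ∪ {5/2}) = [8/33, 5/2]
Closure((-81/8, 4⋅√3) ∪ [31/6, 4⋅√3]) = [-81/8, 4⋅√3]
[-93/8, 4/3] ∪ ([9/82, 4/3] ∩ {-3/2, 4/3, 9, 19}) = [-93/8, 4/3]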